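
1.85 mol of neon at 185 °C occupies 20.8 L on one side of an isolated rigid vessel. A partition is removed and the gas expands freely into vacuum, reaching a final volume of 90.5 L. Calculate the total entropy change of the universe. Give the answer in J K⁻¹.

For an ideal gas in free expansion Q = 0 and W = 0, so T is unchanged.
Entropy is a state function; using a reversible isothermal path, ΔS_gas = nR ln(V₂/V₁) = 1.85 × 8.314 × ln(90.5/20.8) = 22.6 J/K.
The insulated surroundings exchange no heat, so ΔS_surr = 0 and ΔS_universe = ΔS_gas.

ΔS_universe = 22.6 J/K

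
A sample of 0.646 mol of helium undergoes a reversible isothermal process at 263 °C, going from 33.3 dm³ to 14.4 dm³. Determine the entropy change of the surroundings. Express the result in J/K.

For an isothermal ideal gas ΔS_gas = nR ln(V₂/V₁) = 0.646 × 8.314 × ln(14.4/33.3) = -4.5 J/K.
The process is reversible, so ΔS_surr = −ΔS_gas = 4.5 J/K and ΔS_universe = 0.

ΔS_surr = 4.5 J/K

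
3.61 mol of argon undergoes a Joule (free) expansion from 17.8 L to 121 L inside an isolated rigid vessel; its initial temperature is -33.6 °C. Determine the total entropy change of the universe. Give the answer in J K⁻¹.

For an ideal gas in free expansion Q = 0 and W = 0, so T is unchanged.
Entropy is a state function; using a reversible isothermal path, ΔS_gas = nR ln(V₂/V₁) = 3.61 × 8.314 × ln(121/17.8) = 57.5 J/K.
The insulated surroundings exchange no heat, so ΔS_surr = 0 and ΔS_universe = ΔS_gas.

ΔS_universe = 57.5 J/K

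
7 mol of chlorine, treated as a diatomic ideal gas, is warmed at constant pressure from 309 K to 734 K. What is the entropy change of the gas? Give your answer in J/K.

ΔS = 176 J/K

At constant pressure, ΔS = nC_p ln(T₂/T₁) with C_p = 7R/2 = 29.1 J mol⁻¹ K⁻¹.
ΔS = 7 × 29.1 × ln(734/309) = 176 J/K.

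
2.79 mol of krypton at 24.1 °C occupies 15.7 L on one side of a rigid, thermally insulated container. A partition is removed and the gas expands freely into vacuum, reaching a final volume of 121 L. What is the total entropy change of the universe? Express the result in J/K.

ΔS_universe = 47.4 J/K

For an ideal gas in free expansion Q = 0 and W = 0, so T is unchanged.
Entropy is a state function; using a reversible isothermal path, ΔS_gas = nR ln(V₂/V₁) = 2.79 × 8.314 × ln(121/15.7) = 47.4 J/K.
The insulated surroundings exchange no heat, so ΔS_surr = 0 and ΔS_universe = ΔS_gas.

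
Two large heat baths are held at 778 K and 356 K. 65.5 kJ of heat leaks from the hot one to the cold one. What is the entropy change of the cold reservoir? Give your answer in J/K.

ΔS_cold = 184 J/K

The cold reservoir gains heat Q, so ΔS_cold = +Q/T_C = 65500/356 = 184 J/K.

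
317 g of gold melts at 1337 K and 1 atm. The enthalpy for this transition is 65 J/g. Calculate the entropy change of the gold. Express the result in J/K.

Heat absorbed by the substance: Q = mL = 317 × 65 = 20605 J.
At constant T, ΔS = Q_rev/T = 20605 / 1337 = 15.4 J/K.

ΔS = 15.4 J/K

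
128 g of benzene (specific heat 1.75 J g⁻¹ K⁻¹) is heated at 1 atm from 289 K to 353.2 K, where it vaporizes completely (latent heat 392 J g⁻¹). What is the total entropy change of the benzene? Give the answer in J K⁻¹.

Warming step: ΔS₁ = m c ln(T_tr/T_i) = 128 × 1.75 × ln(353.2/289) = 44.94 J/K.
Phase change: ΔS₂ = +mL/T_tr = 128 × 392 / 353.2 = 142.1 J/K.
ΔS_total = (44.94) + (142.1) = 187 J/K.

ΔS = 187 J/K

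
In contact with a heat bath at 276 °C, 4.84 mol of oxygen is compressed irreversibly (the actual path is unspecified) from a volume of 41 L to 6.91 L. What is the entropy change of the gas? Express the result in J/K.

ΔS_gas = -71.7 J/K

Entropy is a state function, so ΔS_gas depends only on the end states.
For an isothermal ideal gas ΔS_gas = nR ln(V₂/V₁) = 4.84 × 8.314 × ln(6.91/41) = -71.7 J/K.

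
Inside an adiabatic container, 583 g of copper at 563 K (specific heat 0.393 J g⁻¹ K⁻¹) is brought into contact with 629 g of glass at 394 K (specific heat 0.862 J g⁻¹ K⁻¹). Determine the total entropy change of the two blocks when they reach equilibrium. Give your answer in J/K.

Energy balance: T_f = (m₁c₁T₁ + m₂c₂T₂)/(m₁c₁ + m₂c₂) = 444.2 K.
ΔS₁ = m₁c₁ ln(T_f/T₁) = 229.119 × ln(444.2/563) = -54.3 J/K.
ΔS₂ = m₂c₂ ln(T_f/T₂) = 542.198 × ln(444.2/394) = 65.02 J/K.
ΔS_total = -54.3 + 65.02 = 10.7 J/K.

ΔS_total = 10.7 J/K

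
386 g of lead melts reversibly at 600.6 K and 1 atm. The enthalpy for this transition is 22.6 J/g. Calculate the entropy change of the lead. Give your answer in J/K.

Heat absorbed by the substance: Q = mL = 386 × 22.6 = 8723.6 J.
At constant T, ΔS = Q_rev/T = 8723.6 / 600.6 = 14.5 J/K.

ΔS = 14.5 J/K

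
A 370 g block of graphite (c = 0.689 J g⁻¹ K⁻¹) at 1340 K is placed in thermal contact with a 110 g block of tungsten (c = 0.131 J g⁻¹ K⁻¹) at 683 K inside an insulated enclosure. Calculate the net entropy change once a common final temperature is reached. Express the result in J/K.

ΔS_total = 2.55 J/K

Energy balance: T_f = (m₁c₁T₁ + m₂c₂T₂)/(m₁c₁ + m₂c₂) = 1304.8 K.
ΔS₁ = m₁c₁ ln(T_f/T₁) = 254.93 × ln(1304.8/1340) = -6.776 J/K.
ΔS₂ = m₂c₂ ln(T_f/T₂) = 14.41 × ln(1304.8/683) = 9.328 J/K.
ΔS_total = -6.776 + 9.328 = 2.55 J/K.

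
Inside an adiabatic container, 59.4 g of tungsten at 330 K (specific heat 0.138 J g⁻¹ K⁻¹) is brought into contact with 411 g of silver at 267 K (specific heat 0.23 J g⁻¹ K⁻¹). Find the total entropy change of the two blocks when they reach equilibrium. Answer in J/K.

Energy balance: T_f = (m₁c₁T₁ + m₂c₂T₂)/(m₁c₁ + m₂c₂) = 272.03 K.
ΔS₁ = m₁c₁ ln(T_f/T₁) = 8.1972 × ln(272.03/330) = -1.5836 J/K.
ΔS₂ = m₂c₂ ln(T_f/T₂) = 94.53 × ln(272.03/267) = 1.7633 J/K.
ΔS_total = -1.5836 + 1.7633 = 0.18 J/K.

ΔS_total = 0.18 J/K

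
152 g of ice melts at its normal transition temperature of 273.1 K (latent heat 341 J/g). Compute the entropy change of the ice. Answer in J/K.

Heat absorbed by the substance: Q = mL = 152 × 341 = 51832 J.
At constant T, ΔS = Q_rev/T = 51832 / 273.1 = 190 J/K.

ΔS = 190 J/K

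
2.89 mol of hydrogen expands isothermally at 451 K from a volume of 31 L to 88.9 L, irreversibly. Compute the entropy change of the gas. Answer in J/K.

ΔS_gas = 25.3 J/K

Entropy is a state function, so ΔS_gas depends only on the end states.
For an isothermal ideal gas ΔS_gas = nR ln(V₂/V₁) = 2.89 × 8.314 × ln(88.9/31) = 25.3 J/K.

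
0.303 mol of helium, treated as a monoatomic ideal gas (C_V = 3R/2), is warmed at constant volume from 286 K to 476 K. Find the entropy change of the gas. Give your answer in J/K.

ΔS = 1.92 J/K

At constant volume, ΔS = nC_V ln(T₂/T₁) with C_V = 3R/2 = 12.47 J mol⁻¹ K⁻¹.
ΔS = 0.303 × 12.47 × ln(476/286) = 1.92 J/K.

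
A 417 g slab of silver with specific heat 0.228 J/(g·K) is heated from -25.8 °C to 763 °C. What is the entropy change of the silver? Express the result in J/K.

ΔS = 136 J/K

In kelvin: T₁ = 247.35 K, T₂ = 1036.15 K. ΔS = ∫dQ_rev/T = m c ln(T₂/T₁) = 417 × 0.228 × ln(1036.15/247.35) = 136 J/K.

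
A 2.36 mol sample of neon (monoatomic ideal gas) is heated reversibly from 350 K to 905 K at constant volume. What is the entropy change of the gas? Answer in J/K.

At constant volume, ΔS = nC_V ln(T₂/T₁) with C_V = 3R/2 = 12.47 J mol⁻¹ K⁻¹.
ΔS = 2.36 × 12.47 × ln(905/350) = 28 J/K.

ΔS = 28 J/K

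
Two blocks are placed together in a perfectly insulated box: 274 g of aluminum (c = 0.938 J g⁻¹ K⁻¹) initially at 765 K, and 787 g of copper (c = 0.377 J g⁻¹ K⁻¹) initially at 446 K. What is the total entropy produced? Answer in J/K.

Energy balance: T_f = (m₁c₁T₁ + m₂c₂T₂)/(m₁c₁ + m₂c₂) = 594.07 K.
ΔS₁ = m₁c₁ ln(T_f/T₁) = 257.012 × ln(594.07/765) = -64.99 J/K.
ΔS₂ = m₂c₂ ln(T_f/T₂) = 296.699 × ln(594.07/446) = 85.06 J/K.
ΔS_total = -64.99 + 85.06 = 20.1 J/K.

ΔS_total = 20.1 J/K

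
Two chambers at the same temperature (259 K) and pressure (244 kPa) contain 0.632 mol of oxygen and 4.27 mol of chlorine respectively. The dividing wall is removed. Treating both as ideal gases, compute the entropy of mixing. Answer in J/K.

ΔS_mix = 15.7 J/K

Mole fractions: x_A = 0.632/4.9 = 0.129, x_B = 0.871.
ΔS_mix = −R(n_A ln x_A + n_B ln x_B) = −8.314 × (0.632 ln 0.129 + 4.27 ln 0.871) = 15.7 J/K.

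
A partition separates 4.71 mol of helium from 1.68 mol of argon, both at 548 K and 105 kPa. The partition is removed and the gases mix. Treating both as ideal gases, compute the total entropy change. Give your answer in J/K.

Mole fractions: x_A = 4.71/6.39 = 0.737, x_B = 0.263.
ΔS_mix = −R(n_A ln x_A + n_B ln x_B) = −8.314 × (4.71 ln 0.737 + 1.68 ln 0.263) = 30.6 J/K.

ΔS_mix = 30.6 J/K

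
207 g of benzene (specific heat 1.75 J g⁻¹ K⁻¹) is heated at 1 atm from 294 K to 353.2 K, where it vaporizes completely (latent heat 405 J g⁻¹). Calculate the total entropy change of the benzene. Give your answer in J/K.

Warming step: ΔS₁ = m c ln(T_tr/T_i) = 207 × 1.75 × ln(353.2/294) = 66.46 J/K.
Phase change: ΔS₂ = +mL/T_tr = 207 × 405 / 353.2 = 237.4 J/K.
ΔS_total = (66.46) + (237.4) = 304 J/K.

ΔS = 304 J/K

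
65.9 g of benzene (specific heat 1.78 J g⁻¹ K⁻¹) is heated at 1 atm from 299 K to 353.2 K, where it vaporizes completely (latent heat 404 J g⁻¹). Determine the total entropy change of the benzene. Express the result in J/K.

Warming step: ΔS₁ = m c ln(T_tr/T_i) = 65.9 × 1.78 × ln(353.2/299) = 19.54 J/K.
Phase change: ΔS₂ = +mL/T_tr = 65.9 × 404 / 353.2 = 75.38 J/K.
ΔS_total = (19.54) + (75.38) = 94.9 J/K.

ΔS = 94.9 J/K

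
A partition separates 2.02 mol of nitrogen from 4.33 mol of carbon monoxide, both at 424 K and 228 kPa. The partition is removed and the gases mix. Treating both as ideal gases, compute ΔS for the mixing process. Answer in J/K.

Mole fractions: x_A = 2.02/6.35 = 0.318, x_B = 0.682.
ΔS_mix = −R(n_A ln x_A + n_B ln x_B) = −8.314 × (2.02 ln 0.318 + 4.33 ln 0.682) = 33 J/K.

ΔS_mix = 33 J/K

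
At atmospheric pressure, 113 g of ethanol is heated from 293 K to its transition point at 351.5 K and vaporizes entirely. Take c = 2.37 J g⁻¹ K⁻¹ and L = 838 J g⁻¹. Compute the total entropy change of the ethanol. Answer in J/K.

ΔS = 318 J/K

Warming step: ΔS₁ = m c ln(T_tr/T_i) = 113 × 2.37 × ln(351.5/293) = 48.75 J/K.
Phase change: ΔS₂ = +mL/T_tr = 113 × 838 / 351.5 = 269.4 J/K.
ΔS_total = (48.75) + (269.4) = 318 J/K.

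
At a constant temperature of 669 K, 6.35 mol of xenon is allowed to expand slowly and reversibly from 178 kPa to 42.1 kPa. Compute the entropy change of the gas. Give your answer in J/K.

For an isothermal ideal gas ΔS_gas = nR ln(P₁/P₂) = 6.35 × 8.314 × ln(178/42.1) = 76.1 J/K.

ΔS_gas = 76.1 J/K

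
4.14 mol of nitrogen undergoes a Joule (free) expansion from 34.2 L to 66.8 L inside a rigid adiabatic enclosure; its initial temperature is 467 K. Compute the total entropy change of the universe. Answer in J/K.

ΔS_universe = 23 J/K

For an ideal gas in free expansion Q = 0 and W = 0, so T is unchanged.
Entropy is a state function; using a reversible isothermal path, ΔS_gas = nR ln(V₂/V₁) = 4.14 × 8.314 × ln(66.8/34.2) = 23 J/K.
The insulated surroundings exchange no heat, so ΔS_surr = 0 and ΔS_universe = ΔS_gas.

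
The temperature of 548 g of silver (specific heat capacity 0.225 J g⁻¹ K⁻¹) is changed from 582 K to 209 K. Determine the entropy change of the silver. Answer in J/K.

ΔS = ∫dQ_rev/T = m c ln(T₂/T₁) = 548 × 0.225 × ln(209/582) = -126 J/K.

ΔS = -126 J/K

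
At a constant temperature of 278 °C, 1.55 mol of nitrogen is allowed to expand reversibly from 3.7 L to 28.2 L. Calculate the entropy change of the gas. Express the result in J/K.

For an isothermal ideal gas ΔS_gas = nR ln(V₂/V₁) = 1.55 × 8.314 × ln(28.2/3.7) = 26.2 J/K.

ΔS_gas = 26.2 J/K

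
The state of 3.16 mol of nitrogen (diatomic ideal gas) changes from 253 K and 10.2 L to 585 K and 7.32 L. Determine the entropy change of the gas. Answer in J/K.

ΔS = 46.3 J/K

Entropy is a state function: ΔS = nC_V ln(T₂/T₁) + nR ln(V₂/V₁), with C_V = 5R/2 = 20.79 J mol⁻¹ K⁻¹ for a diatomic ideal gas.
ΔS = 3.16 × [20.79 × ln(585/253) + 8.314 × ln(7.32/10.2)] = 46.3 J/K.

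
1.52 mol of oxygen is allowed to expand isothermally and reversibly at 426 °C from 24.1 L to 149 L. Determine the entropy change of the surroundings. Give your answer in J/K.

For an isothermal ideal gas ΔS_gas = nR ln(V₂/V₁) = 1.52 × 8.314 × ln(149/24.1) = 23 J/K.
The process is reversible, so ΔS_surr = −ΔS_gas = -23 J/K and ΔS_universe = 0.

ΔS_surr = -23 J/K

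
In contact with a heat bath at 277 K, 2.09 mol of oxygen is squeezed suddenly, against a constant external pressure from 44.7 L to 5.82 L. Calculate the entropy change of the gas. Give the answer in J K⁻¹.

Entropy is a state function, so ΔS_gas depends only on the end states.
For an isothermal ideal gas ΔS_gas = nR ln(V₂/V₁) = 2.09 × 8.314 × ln(5.82/44.7) = -35.4 J/K.

ΔS_gas = -35.4 J/K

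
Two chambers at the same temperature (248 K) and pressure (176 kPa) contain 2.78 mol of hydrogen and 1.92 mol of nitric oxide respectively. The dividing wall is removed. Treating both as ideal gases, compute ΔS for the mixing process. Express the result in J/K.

ΔS_mix = 26.4 J/K

Mole fractions: x_A = 2.78/4.7 = 0.591, x_B = 0.409.
ΔS_mix = −R(n_A ln x_A + n_B ln x_B) = −8.314 × (2.78 ln 0.591 + 1.92 ln 0.409) = 26.4 J/K.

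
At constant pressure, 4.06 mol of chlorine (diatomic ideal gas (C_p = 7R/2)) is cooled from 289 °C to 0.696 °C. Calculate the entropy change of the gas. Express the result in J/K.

In kelvin: T₁ = 562.15 K, T₂ = 273.846 K. At constant pressure, ΔS = nC_p ln(T₂/T₁) with C_p = 7R/2 = 29.1 J mol⁻¹ K⁻¹.
ΔS = 4.06 × 29.1 × ln(273.846/562.15) = -85 J/K.

ΔS = -85 J/K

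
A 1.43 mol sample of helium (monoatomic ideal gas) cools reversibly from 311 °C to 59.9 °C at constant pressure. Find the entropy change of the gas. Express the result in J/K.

In kelvin: T₁ = 584.15 K, T₂ = 333.05 K. At constant pressure, ΔS = nC_p ln(T₂/T₁) with C_p = 5R/2 = 20.79 J mol⁻¹ K⁻¹.
ΔS = 1.43 × 20.79 × ln(333.05/584.15) = -16.7 J/K.

ΔS = -16.7 J/K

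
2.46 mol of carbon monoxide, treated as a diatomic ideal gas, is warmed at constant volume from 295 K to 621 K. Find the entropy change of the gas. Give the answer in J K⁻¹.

At constant volume, ΔS = nC_V ln(T₂/T₁) with C_V = 5R/2 = 20.79 J mol⁻¹ K⁻¹.
ΔS = 2.46 × 20.79 × ln(621/295) = 38.1 J/K.

ΔS = 38.1 J/K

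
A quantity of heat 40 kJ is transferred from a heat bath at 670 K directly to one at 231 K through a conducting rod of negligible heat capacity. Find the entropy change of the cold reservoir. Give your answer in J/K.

The cold reservoir gains heat Q, so ΔS_cold = +Q/T_C = 40000/231 = 173 J/K.

ΔS_cold = 173 J/K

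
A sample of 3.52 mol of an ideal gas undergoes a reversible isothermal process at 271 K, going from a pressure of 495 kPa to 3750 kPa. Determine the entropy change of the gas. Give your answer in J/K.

ΔS_gas = -59.3 J/K

For an isothermal ideal gas ΔS_gas = nR ln(P₁/P₂) = 3.52 × 8.314 × ln(495/3750) = -59.3 J/K.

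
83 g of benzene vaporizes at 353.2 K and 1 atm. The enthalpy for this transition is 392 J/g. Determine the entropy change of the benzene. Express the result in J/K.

Heat absorbed by the substance: Q = mL = 83 × 392 = 32536 J.
At constant T, ΔS = Q_rev/T = 32536 / 353.2 = 92.1 J/K.

ΔS = 92.1 J/K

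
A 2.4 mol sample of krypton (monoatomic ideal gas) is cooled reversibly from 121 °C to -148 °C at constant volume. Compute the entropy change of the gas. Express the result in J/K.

In kelvin: T₁ = 394.15 K, T₂ = 125.15 K. At constant volume, ΔS = nC_V ln(T₂/T₁) with C_V = 3R/2 = 12.47 J mol⁻¹ K⁻¹.
ΔS = 2.4 × 12.47 × ln(125.15/394.15) = -34.3 J/K.

ΔS = -34.3 J/K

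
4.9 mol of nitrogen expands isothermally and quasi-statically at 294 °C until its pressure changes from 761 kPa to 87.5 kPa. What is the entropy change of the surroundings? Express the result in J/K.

For an isothermal ideal gas ΔS_gas = nR ln(P₁/P₂) = 4.9 × 8.314 × ln(761/87.5) = 88.1 J/K.
The process is reversible, so ΔS_surr = −ΔS_gas = -88.1 J/K and ΔS_universe = 0.

ΔS_surr = -88.1 J/K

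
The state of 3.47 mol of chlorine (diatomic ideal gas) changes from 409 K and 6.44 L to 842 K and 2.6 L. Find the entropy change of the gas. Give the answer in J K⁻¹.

Entropy is a state function: ΔS = nC_V ln(T₂/T₁) + nR ln(V₂/V₁), with C_V = 5R/2 = 20.79 J mol⁻¹ K⁻¹ for a diatomic ideal gas.
ΔS = 3.47 × [20.79 × ln(842/409) + 8.314 × ln(2.6/6.44)] = 25.9 J/K.

ΔS = 25.9 J/K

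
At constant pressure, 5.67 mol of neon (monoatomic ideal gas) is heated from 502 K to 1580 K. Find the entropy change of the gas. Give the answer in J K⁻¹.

ΔS = 135 J/K

At constant pressure, ΔS = nC_p ln(T₂/T₁) with C_p = 5R/2 = 20.79 J mol⁻¹ K⁻¹.
ΔS = 5.67 × 20.79 × ln(1580/502) = 135 J/K.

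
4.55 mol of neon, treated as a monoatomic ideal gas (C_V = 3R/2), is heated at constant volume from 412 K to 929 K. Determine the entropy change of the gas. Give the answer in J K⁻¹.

At constant volume, ΔS = nC_V ln(T₂/T₁) with C_V = 3R/2 = 12.47 J mol⁻¹ K⁻¹.
ΔS = 4.55 × 12.47 × ln(929/412) = 46.1 J/K.

ΔS = 46.1 J/K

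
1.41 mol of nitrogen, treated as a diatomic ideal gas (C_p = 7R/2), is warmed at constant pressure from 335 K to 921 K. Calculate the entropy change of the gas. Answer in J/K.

ΔS = 41.5 J/K

At constant pressure, ΔS = nC_p ln(T₂/T₁) with C_p = 7R/2 = 29.1 J mol⁻¹ K⁻¹.
ΔS = 1.41 × 29.1 × ln(921/335) = 41.5 J/K.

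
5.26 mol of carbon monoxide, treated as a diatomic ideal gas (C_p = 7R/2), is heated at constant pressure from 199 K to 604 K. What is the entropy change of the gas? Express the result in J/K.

At constant pressure, ΔS = nC_p ln(T₂/T₁) with C_p = 7R/2 = 29.1 J mol⁻¹ K⁻¹.
ΔS = 5.26 × 29.1 × ln(604/199) = 170 J/K.

ΔS = 170 J/K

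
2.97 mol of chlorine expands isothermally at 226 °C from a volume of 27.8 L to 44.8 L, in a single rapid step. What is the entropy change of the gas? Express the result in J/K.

ΔS_gas = 11.8 J/K

Entropy is a state function, so ΔS_gas depends only on the end states.
For an isothermal ideal gas ΔS_gas = nR ln(V₂/V₁) = 2.97 × 8.314 × ln(44.8/27.8) = 11.8 J/K.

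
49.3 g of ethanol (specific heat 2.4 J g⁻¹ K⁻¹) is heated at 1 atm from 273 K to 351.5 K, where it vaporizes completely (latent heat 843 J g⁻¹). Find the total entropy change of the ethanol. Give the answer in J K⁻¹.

Warming step: ΔS₁ = m c ln(T_tr/T_i) = 49.3 × 2.4 × ln(351.5/273) = 29.9 J/K.
Phase change: ΔS₂ = +mL/T_tr = 49.3 × 843 / 351.5 = 118.2 J/K.
ΔS_total = (29.9) + (118.2) = 148 J/K.

ΔS = 148 J/K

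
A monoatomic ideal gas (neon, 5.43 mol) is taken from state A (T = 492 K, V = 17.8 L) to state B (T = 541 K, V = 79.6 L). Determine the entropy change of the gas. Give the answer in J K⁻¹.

Entropy is a state function: ΔS = nC_V ln(T₂/T₁) + nR ln(V₂/V₁), with C_V = 3R/2 = 12.47 J mol⁻¹ K⁻¹ for a monoatomic ideal gas.
ΔS = 5.43 × [12.47 × ln(541/492) + 8.314 × ln(79.6/17.8)] = 74 J/K.

ΔS = 74 J/K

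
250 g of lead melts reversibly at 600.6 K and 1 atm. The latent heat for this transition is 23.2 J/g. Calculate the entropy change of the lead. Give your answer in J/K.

ΔS = 9.66 J/K

Heat absorbed by the substance: Q = mL = 250 × 23.2 = 5800 J.
At constant T, ΔS = Q_rev/T = 5800 / 600.6 = 9.66 J/K.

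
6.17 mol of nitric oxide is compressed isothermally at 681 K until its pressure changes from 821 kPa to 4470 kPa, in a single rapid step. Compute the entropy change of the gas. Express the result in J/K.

Entropy is a state function, so ΔS_gas depends only on the end states.
For an isothermal ideal gas ΔS_gas = nR ln(P₁/P₂) = 6.17 × 8.314 × ln(821/4470) = -86.9 J/K.

ΔS_gas = -86.9 J/K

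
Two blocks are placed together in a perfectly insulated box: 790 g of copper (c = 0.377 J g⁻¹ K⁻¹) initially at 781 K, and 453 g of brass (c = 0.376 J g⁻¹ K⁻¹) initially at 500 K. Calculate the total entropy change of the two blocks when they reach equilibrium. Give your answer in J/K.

ΔS_total = 10.3 J/K

Energy balance: T_f = (m₁c₁T₁ + m₂c₂T₂)/(m₁c₁ + m₂c₂) = 678.76 K.
ΔS₁ = m₁c₁ ln(T_f/T₁) = 297.83 × ln(678.76/781) = -41.79 J/K.
ΔS₂ = m₂c₂ ln(T_f/T₂) = 170.328 × ln(678.76/500) = 52.06 J/K.
ΔS_total = -41.79 + 52.06 = 10.3 J/K.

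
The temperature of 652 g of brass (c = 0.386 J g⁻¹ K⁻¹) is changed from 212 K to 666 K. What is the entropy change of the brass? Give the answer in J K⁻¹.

ΔS = ∫dQ_rev/T = m c ln(T₂/T₁) = 652 × 0.386 × ln(666/212) = 288 J/K.

ΔS = 288 J/K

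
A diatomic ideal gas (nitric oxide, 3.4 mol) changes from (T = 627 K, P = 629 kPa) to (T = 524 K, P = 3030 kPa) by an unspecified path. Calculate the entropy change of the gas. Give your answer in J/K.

ΔS = -62.2 J/K

ΔS = nC_p ln(T₂/T₁) − nR ln(P₂/P₁), with C_p = 7R/2 = 29.1 J mol⁻¹ K⁻¹ for a diatomic ideal gas.
ΔS = 3.4 × [29.1 × ln(524/627) − 8.314 × ln(3030/629)] = -62.2 J/K.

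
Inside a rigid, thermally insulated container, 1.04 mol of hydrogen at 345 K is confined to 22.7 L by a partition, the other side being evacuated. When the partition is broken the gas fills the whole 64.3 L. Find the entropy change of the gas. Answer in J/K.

ΔS_gas = 9 J/K

No heat is exchanged and no work is done, so the ideal-gas temperature stays constant.
Entropy is a state function; using a reversible isothermal path, ΔS_gas = nR ln(V₂/V₁) = 1.04 × 8.314 × ln(64.3/22.7) = 9 J/K.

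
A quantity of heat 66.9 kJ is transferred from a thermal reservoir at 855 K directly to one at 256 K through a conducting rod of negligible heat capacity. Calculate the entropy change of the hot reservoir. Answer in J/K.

ΔS_hot = -78.2 J/K

The hot reservoir loses heat Q, so ΔS_hot = −Q/T_H = −66900/855 = -78.2 J/K.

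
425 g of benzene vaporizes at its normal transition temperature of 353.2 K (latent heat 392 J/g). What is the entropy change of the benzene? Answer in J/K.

ΔS = 472 J/K

Heat absorbed by the substance: Q = mL = 425 × 392 = 166600 J.
At constant T, ΔS = Q_rev/T = 166600 / 353.2 = 472 J/K.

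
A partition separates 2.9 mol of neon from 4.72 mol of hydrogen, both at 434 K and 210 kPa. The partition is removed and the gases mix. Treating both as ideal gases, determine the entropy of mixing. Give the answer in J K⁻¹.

ΔS_mix = 42.1 J/K

Mole fractions: x_A = 2.9/7.62 = 0.381, x_B = 0.619.
ΔS_mix = −R(n_A ln x_A + n_B ln x_B) = −8.314 × (2.9 ln 0.381 + 4.72 ln 0.619) = 42.1 J/K.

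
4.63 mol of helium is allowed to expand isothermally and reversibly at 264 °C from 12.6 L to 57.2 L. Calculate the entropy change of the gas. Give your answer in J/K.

ΔS_gas = 58.2 J/K

For an isothermal ideal gas ΔS_gas = nR ln(V₂/V₁) = 4.63 × 8.314 × ln(57.2/12.6) = 58.2 J/K.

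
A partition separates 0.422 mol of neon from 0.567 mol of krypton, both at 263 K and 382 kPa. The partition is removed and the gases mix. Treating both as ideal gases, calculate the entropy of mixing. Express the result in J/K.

Mole fractions: x_A = 0.422/0.989 = 0.427, x_B = 0.573.
ΔS_mix = −R(n_A ln x_A + n_B ln x_B) = −8.314 × (0.422 ln 0.427 + 0.567 ln 0.573) = 5.61 J/K.

ΔS_mix = 5.61 J/K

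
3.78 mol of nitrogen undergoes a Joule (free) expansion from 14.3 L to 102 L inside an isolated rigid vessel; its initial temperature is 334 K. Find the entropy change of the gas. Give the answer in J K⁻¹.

ΔS_gas = 61.7 J/K

For an ideal gas in free expansion Q = 0 and W = 0, so T is unchanged.
Entropy is a state function; using a reversible isothermal path, ΔS_gas = nR ln(V₂/V₁) = 3.78 × 8.314 × ln(102/14.3) = 61.7 J/K.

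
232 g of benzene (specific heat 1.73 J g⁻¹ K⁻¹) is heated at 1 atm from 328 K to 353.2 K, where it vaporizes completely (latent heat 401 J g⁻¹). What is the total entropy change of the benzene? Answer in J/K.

ΔS = 293 J/K

Warming step: ΔS₁ = m c ln(T_tr/T_i) = 232 × 1.73 × ln(353.2/328) = 29.71 J/K.
Phase change: ΔS₂ = +mL/T_tr = 232 × 401 / 353.2 = 263.4 J/K.
ΔS_total = (29.71) + (263.4) = 293 J/K.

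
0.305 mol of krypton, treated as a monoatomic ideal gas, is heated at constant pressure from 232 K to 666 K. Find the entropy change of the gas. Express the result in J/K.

At constant pressure, ΔS = nC_p ln(T₂/T₁) with C_p = 5R/2 = 20.79 J mol⁻¹ K⁻¹.
ΔS = 0.305 × 20.79 × ln(666/232) = 6.69 J/K.

ΔS = 6.69 J/K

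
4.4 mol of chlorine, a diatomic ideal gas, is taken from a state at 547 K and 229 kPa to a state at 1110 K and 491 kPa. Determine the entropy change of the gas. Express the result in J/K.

ΔS = 62.7 J/K

ΔS = nC_p ln(T₂/T₁) − nR ln(P₂/P₁), with C_p = 7R/2 = 29.1 J mol⁻¹ K⁻¹ for a diatomic ideal gas.
ΔS = 4.4 × [29.1 × ln(1110/547) − 8.314 × ln(491/229)] = 62.7 J/K.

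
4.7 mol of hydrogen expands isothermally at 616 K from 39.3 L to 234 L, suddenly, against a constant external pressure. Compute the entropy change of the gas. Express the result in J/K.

Entropy is a state function, so ΔS_gas depends only on the end states.
For an isothermal ideal gas ΔS_gas = nR ln(V₂/V₁) = 4.7 × 8.314 × ln(234/39.3) = 69.7 J/K.

ΔS_gas = 69.7 J/K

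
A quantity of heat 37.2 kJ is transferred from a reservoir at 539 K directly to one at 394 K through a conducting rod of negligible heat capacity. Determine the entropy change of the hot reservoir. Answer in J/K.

The hot reservoir loses heat Q, so ΔS_hot = −Q/T_H = −37200/539 = -69 J/K.

ΔS_hot = -69 J/K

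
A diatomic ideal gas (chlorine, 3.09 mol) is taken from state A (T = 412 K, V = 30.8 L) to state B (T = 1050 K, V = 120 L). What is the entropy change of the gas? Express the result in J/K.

Entropy is a state function: ΔS = nC_V ln(T₂/T₁) + nR ln(V₂/V₁), with C_V = 5R/2 = 20.79 J mol⁻¹ K⁻¹ for a diatomic ideal gas.
ΔS = 3.09 × [20.79 × ln(1050/412) + 8.314 × ln(120/30.8)] = 95 J/K.

ΔS = 95 J/K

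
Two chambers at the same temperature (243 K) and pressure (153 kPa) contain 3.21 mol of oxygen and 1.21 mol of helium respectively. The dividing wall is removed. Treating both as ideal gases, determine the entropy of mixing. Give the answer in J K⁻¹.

Mole fractions: x_A = 3.21/4.42 = 0.726, x_B = 0.274.
ΔS_mix = −R(n_A ln x_A + n_B ln x_B) = −8.314 × (3.21 ln 0.726 + 1.21 ln 0.274) = 21.6 J/K.

ΔS_mix = 21.6 J/K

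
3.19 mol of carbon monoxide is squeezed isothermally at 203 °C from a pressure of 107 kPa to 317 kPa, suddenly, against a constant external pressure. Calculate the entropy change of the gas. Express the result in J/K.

ΔS_gas = -28.8 J/K

Entropy is a state function, so ΔS_gas depends only on the end states.
For an isothermal ideal gas ΔS_gas = nR ln(P₁/P₂) = 3.19 × 8.314 × ln(107/317) = -28.8 J/K.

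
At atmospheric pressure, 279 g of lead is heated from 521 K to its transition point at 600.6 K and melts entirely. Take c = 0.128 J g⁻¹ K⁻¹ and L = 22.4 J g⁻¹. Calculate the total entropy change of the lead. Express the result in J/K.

Warming step: ΔS₁ = m c ln(T_tr/T_i) = 279 × 0.128 × ln(600.6/521) = 5.078 J/K.
Phase change: ΔS₂ = +mL/T_tr = 279 × 22.4 / 600.6 = 10.41 J/K.
ΔS_total = (5.078) + (10.41) = 15.5 J/K.

ΔS = 15.5 J/K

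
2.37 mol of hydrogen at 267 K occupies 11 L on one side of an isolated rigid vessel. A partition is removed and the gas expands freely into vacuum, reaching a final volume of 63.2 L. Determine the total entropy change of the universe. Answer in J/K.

ΔS_universe = 34.5 J/K

For an ideal gas in free expansion Q = 0 and W = 0, so T is unchanged.
Entropy is a state function; using a reversible isothermal path, ΔS_gas = nR ln(V₂/V₁) = 2.37 × 8.314 × ln(63.2/11) = 34.5 J/K.
The insulated surroundings exchange no heat, so ΔS_surr = 0 and ΔS_universe = ΔS_gas.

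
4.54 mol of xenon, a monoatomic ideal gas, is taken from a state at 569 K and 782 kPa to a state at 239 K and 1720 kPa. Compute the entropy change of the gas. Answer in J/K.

ΔS = -112 J/K

ΔS = nC_p ln(T₂/T₁) − nR ln(P₂/P₁), with C_p = 5R/2 = 20.79 J mol⁻¹ K⁻¹ for a monoatomic ideal gas.
ΔS = 4.54 × [20.79 × ln(239/569) − 8.314 × ln(1720/782)] = -112 J/K.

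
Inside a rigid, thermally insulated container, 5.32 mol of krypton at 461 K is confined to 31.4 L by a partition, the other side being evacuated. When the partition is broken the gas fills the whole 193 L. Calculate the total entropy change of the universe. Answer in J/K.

No heat is exchanged and no work is done, so the ideal-gas temperature stays constant.
Entropy is a state function; using a reversible isothermal path, ΔS_gas = nR ln(V₂/V₁) = 5.32 × 8.314 × ln(193/31.4) = 80.3 J/K.
The insulated surroundings exchange no heat, so ΔS_surr = 0 and ΔS_universe = ΔS_gas.

ΔS_universe = 80.3 J/K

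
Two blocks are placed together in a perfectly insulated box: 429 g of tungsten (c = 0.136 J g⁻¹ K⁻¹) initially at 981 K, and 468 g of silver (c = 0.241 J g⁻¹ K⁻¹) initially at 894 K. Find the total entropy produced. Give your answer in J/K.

Energy balance: T_f = (m₁c₁T₁ + m₂c₂T₂)/(m₁c₁ + m₂c₂) = 923.66 K.
ΔS₁ = m₁c₁ ln(T_f/T₁) = 58.344 × ln(923.66/981) = -3.514 J/K.
ΔS₂ = m₂c₂ ln(T_f/T₂) = 112.788 × ln(923.66/894) = 3.681 J/K.
ΔS_total = -3.514 + 3.681 = 0.167 J/K.

ΔS_total = 0.167 J/K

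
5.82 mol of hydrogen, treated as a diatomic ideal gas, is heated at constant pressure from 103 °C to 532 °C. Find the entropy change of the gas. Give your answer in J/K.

In kelvin: T₁ = 376.15 K, T₂ = 805.15 K. At constant pressure, ΔS = nC_p ln(T₂/T₁) with C_p = 7R/2 = 29.1 J mol⁻¹ K⁻¹.
ΔS = 5.82 × 29.1 × ln(805.15/376.15) = 129 J/K.

ΔS = 129 J/K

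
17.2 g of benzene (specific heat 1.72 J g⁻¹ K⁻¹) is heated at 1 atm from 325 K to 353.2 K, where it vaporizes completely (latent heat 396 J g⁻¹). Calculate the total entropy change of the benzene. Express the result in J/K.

Warming step: ΔS₁ = m c ln(T_tr/T_i) = 17.2 × 1.72 × ln(353.2/325) = 2.462 J/K.
Phase change: ΔS₂ = +mL/T_tr = 17.2 × 396 / 353.2 = 19.28 J/K.
ΔS_total = (2.462) + (19.28) = 21.7 J/K.

ΔS = 21.7 J/K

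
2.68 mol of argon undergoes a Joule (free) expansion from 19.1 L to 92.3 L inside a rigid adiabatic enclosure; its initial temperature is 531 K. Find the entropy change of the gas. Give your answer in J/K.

No heat is exchanged and no work is done, so the ideal-gas temperature stays constant.
Entropy is a state function; using a reversible isothermal path, ΔS_gas = nR ln(V₂/V₁) = 2.68 × 8.314 × ln(92.3/19.1) = 35.1 J/K.

ΔS_gas = 35.1 J/K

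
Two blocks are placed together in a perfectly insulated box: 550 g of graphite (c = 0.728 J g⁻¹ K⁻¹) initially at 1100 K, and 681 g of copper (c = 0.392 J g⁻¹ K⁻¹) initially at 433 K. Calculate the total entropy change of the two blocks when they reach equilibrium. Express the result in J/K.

ΔS_total = 63.5 J/K

Energy balance: T_f = (m₁c₁T₁ + m₂c₂T₂)/(m₁c₁ + m₂c₂) = 833.19 K.
ΔS₁ = m₁c₁ ln(T_f/T₁) = 400.4 × ln(833.19/1100) = -111.2 J/K.
ΔS₂ = m₂c₂ ln(T_f/T₂) = 266.952 × ln(833.19/433) = 174.7 J/K.
ΔS_total = -111.2 + 174.7 = 63.5 J/K.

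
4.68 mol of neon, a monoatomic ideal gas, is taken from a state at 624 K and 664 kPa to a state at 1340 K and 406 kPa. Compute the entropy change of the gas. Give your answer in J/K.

ΔS = nC_p ln(T₂/T₁) − nR ln(P₂/P₁), with C_p = 5R/2 = 20.79 J mol⁻¹ K⁻¹ for a monoatomic ideal gas.
ΔS = 4.68 × [20.79 × ln(1340/624) − 8.314 × ln(406/664)] = 93.5 J/K.

ΔS = 93.5 J/K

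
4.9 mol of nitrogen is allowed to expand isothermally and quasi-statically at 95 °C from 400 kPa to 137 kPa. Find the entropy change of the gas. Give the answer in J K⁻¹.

For an isothermal ideal gas ΔS_gas = nR ln(P₁/P₂) = 4.9 × 8.314 × ln(400/137) = 43.7 J/K.

ΔS_gas = 43.7 J/K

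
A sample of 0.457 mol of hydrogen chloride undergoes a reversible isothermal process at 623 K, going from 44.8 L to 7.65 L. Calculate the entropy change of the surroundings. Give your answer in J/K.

ΔS_surr = 6.72 J/K

For an isothermal ideal gas ΔS_gas = nR ln(V₂/V₁) = 0.457 × 8.314 × ln(7.65/44.8) = -6.72 J/K.
The process is reversible, so ΔS_surr = −ΔS_gas = 6.72 J/K and ΔS_universe = 0.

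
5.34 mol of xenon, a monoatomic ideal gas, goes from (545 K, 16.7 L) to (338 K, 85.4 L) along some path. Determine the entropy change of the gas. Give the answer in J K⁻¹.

ΔS = 40.6 J/K

Entropy is a state function: ΔS = nC_V ln(T₂/T₁) + nR ln(V₂/V₁), with C_V = 3R/2 = 12.47 J mol⁻¹ K⁻¹ for a monoatomic ideal gas.
ΔS = 5.34 × [12.47 × ln(338/545) + 8.314 × ln(85.4/16.7)] = 40.6 J/K.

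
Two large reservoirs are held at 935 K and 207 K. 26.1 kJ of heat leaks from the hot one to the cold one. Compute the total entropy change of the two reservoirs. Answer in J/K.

ΔS_hot = −Q/T_H = −26100/935 = -27.91 J/K and ΔS_cold = +Q/T_C = 26100/207 = 126.1 J/K.
ΔS_total = -27.91 + 126.1 = 98.2 J/K, positive as the second law requires.

ΔS_total = 98.2 J/K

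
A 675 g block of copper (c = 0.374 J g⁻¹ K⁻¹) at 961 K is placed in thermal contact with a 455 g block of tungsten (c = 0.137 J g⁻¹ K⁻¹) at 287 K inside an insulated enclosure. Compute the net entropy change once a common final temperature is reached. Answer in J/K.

Energy balance: T_f = (m₁c₁T₁ + m₂c₂T₂)/(m₁c₁ + m₂c₂) = 827.53 K.
ΔS₁ = m₁c₁ ln(T_f/T₁) = 252.45 × ln(827.53/961) = -37.75 J/K.
ΔS₂ = m₂c₂ ln(T_f/T₂) = 62.335 × ln(827.53/287) = 66.01 J/K.
ΔS_total = -37.75 + 66.01 = 28.3 J/K.

ΔS_total = 28.3 J/K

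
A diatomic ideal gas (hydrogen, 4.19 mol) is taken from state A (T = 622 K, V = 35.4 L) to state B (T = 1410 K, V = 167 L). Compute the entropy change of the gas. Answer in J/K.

ΔS = 125 J/K

Entropy is a state function: ΔS = nC_V ln(T₂/T₁) + nR ln(V₂/V₁), with C_V = 5R/2 = 20.79 J mol⁻¹ K⁻¹ for a diatomic ideal gas.
ΔS = 4.19 × [20.79 × ln(1410/622) + 8.314 × ln(167/35.4)] = 125 J/K.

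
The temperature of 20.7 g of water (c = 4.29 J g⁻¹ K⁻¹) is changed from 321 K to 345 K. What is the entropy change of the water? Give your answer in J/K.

ΔS = 6.4 J/K

ΔS = ∫dQ_rev/T = m c ln(T₂/T₁) = 20.7 × 4.29 × ln(345/321) = 6.4 J/K.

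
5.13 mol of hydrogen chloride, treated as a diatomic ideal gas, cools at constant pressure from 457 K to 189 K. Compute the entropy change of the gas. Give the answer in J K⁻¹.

ΔS = -132 J/K

At constant pressure, ΔS = nC_p ln(T₂/T₁) with C_p = 7R/2 = 29.1 J mol⁻¹ K⁻¹.
ΔS = 5.13 × 29.1 × ln(189/457) = -132 J/K.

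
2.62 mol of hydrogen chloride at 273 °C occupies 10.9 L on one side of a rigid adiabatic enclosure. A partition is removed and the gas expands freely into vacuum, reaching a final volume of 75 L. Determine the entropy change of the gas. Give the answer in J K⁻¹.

For an ideal gas in free expansion Q = 0 and W = 0, so T is unchanged.
Entropy is a state function; using a reversible isothermal path, ΔS_gas = nR ln(V₂/V₁) = 2.62 × 8.314 × ln(75/10.9) = 42 J/K.

ΔS_gas = 42 J/K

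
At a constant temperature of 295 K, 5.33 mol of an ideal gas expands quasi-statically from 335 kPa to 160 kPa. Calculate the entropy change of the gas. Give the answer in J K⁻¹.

ΔS_gas = 32.7 J/K

For an isothermal ideal gas ΔS_gas = nR ln(P₁/P₂) = 5.33 × 8.314 × ln(335/160) = 32.7 J/K.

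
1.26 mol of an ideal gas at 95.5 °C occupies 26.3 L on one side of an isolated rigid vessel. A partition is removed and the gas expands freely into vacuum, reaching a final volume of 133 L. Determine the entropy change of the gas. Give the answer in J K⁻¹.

No heat is exchanged and no work is done, so the ideal-gas temperature stays constant.
Entropy is a state function; using a reversible isothermal path, ΔS_gas = nR ln(V₂/V₁) = 1.26 × 8.314 × ln(133/26.3) = 17 J/K.

ΔS_gas = 17 J/K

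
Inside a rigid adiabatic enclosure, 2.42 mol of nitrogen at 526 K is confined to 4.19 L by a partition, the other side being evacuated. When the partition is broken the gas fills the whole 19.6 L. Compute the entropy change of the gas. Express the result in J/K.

For an ideal gas in free expansion Q = 0 and W = 0, so T is unchanged.
Entropy is a state function; using a reversible isothermal path, ΔS_gas = nR ln(V₂/V₁) = 2.42 × 8.314 × ln(19.6/4.19) = 31 J/K.

ΔS_gas = 31 J/K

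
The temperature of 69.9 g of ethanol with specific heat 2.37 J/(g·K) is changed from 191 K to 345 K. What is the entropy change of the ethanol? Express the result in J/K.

ΔS = ∫dQ_rev/T = m c ln(T₂/T₁) = 69.9 × 2.37 × ln(345/191) = 98 J/K.

ΔS = 98 J/K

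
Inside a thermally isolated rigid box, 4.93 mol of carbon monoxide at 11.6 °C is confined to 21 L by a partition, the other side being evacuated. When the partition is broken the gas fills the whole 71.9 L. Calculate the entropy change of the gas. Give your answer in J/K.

ΔS_gas = 50.4 J/K

No heat is exchanged and no work is done, so the ideal-gas temperature stays constant.
Entropy is a state function; using a reversible isothermal path, ΔS_gas = nR ln(V₂/V₁) = 4.93 × 8.314 × ln(71.9/21) = 50.4 J/K.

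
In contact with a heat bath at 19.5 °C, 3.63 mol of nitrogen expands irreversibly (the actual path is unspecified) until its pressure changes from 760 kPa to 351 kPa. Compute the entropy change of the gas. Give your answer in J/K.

ΔS_gas = 23.3 J/K

Entropy is a state function, so ΔS_gas depends only on the end states.
For an isothermal ideal gas ΔS_gas = nR ln(P₁/P₂) = 3.63 × 8.314 × ln(760/351) = 23.3 J/K.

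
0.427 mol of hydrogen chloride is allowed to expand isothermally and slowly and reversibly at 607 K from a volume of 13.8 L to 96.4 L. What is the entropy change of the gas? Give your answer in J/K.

ΔS_gas = 6.9 J/K

For an isothermal ideal gas ΔS_gas = nR ln(V₂/V₁) = 0.427 × 8.314 × ln(96.4/13.8) = 6.9 J/K.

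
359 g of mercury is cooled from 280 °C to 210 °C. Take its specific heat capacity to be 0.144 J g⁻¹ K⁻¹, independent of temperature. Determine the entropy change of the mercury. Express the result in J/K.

ΔS = -6.99 J/K

In kelvin: T₁ = 553.15 K, T₂ = 483.15 K. ΔS = ∫dQ_rev/T = m c ln(T₂/T₁) = 359 × 0.144 × ln(483.15/553.15) = -6.99 J/K.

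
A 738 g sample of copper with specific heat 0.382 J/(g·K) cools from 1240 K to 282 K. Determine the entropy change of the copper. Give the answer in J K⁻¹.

ΔS = -418 J/K

ΔS = ∫dQ_rev/T = m c ln(T₂/T₁) = 738 × 0.382 × ln(282/1240) = -418 J/K.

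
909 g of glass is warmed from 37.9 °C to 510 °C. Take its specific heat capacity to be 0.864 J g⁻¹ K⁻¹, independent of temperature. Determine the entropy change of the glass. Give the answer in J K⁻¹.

ΔS = 725 J/K

In kelvin: T₁ = 311.05 K, T₂ = 783.15 K. ΔS = ∫dQ_rev/T = m c ln(T₂/T₁) = 909 × 0.864 × ln(783.15/311.05) = 725 J/K.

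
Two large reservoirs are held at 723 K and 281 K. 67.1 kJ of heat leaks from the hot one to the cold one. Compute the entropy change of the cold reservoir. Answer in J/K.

The cold reservoir gains heat Q, so ΔS_cold = +Q/T_C = 67100/281 = 239 J/K.

ΔS_cold = 239 J/K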